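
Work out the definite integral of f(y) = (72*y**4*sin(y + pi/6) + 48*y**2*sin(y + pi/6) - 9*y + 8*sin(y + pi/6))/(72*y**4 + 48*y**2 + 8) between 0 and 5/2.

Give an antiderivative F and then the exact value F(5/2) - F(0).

Antiderivative: F(y) = -cos(y + pi/6) + 1/(16*y**2 + 16/3); value = -225/1264 + sqrt(3)/2 - cos(pi/6 + 5/2)

Any candidate F(y) must reproduce f(y) exactly when differentiated.
F(y) = -cos(y + pi/6) + 1/(16*y**2 + 16/3) is an antiderivative of f.
Check: d/dy[-cos(y + pi/6) + 1/(16*y**2 + 16/3)] = (72*y**4*sin(y + pi/6) + 48*y**2*sin(y + pi/6) - 9*y + 8*sin(y + pi/6))/(72*y**4 + 48*y**2 + 8) = f(y).
F(5/2) = 3/316 - cos(pi/6 + 5/2); F(0) = 3/16 - sqrt(3)/2.
Integral = F(5/2) - F(0) = -225/1264 + sqrt(3)/2 - cos(pi/6 + 5/2).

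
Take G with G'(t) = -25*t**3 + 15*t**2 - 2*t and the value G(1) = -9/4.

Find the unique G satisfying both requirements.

The substitution u = -5*t**2 + 2*t works: G'(t) is exactly (dG/du)*(du/dt) for that inner function.
A general antiderivative is -(-5*t**2 + 2*t)**2/4 + C.
The condition gives C = -9/4 - (-9/4) = 0.
So G(t) = -t**2*(5*t - 2)**2/4.
Check: d/dt[-t**2*(5*t - 2)**2/4] = -25*t**3 + 15*t**2 - 2*t = G'(t).

G(t) = -t**2*(5*t - 2)**2/4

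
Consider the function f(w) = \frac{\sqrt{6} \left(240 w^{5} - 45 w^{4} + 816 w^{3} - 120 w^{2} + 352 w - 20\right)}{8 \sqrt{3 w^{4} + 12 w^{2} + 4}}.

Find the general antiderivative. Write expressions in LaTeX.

Recognize the product-rule pattern: f = u'v + uv' with u = - 3 \sqrt{\frac{w^{4}}{2} + 2 w^{2} + \frac{2}{3}}, v = - 5 w^{2} + \frac{5 w}{4} - 4, so integration by parts undoes it.
Check: d/dw[\frac{\sqrt{6} \left(60 w^{2} \sqrt{3 w^{4} + 12 w^{2} + 4} - 15 w \sqrt{3 w^{4} + 12 w^{2} + 4} + 48 \sqrt{3 w^{4} + 12 w^{2} + 4}\right)}{24}] = \frac{240 \sqrt{6} w^{5} - 45 \sqrt{6} w^{4} + 816 \sqrt{6} w^{3} - 120 \sqrt{6} w^{2} + 352 \sqrt{6} w - 20 \sqrt{6}}{8 \sqrt{3 w^{4} + 12 w^{2} + 4}}, which equals f(w).

F(w) = \frac{\sqrt{6} \left(60 w^{2} \sqrt{3 w^{4} + 12 w^{2} + 4} - 15 w \sqrt{3 w^{4} + 12 w^{2} + 4} + 48 \sqrt{3 w^{4} + 12 w^{2} + 4}\right)}{24} + C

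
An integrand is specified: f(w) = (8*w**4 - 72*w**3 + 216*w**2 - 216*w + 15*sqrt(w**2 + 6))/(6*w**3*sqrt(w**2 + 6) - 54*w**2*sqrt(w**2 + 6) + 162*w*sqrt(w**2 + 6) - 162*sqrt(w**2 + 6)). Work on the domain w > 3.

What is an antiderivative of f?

An antiderivative is F(w) = (16*w**2*sqrt(w**2 + 6) - 96*w*sqrt(w**2 + 6) + 144*sqrt(w**2 + 6) - 15)/(12*(w - 3)**2).

For F(w) to be correct the identity F'(w) - f(w) = 0 must hold.
Check: d/dw[(16*w**2*sqrt(w**2 + 6) - 96*w*sqrt(w**2 + 6) + 144*sqrt(w**2 + 6) - 15)/(12*(w - 3)**2)] = (8*w**4 - 72*w**3 + 216*w**2 - 216*w + 15*sqrt(w**2 + 6))/(6*w**3*sqrt(w**2 + 6) - 54*w**2*sqrt(w**2 + 6) + 162*w*sqrt(w**2 + 6) - 162*sqrt(w**2 + 6)) = f(w).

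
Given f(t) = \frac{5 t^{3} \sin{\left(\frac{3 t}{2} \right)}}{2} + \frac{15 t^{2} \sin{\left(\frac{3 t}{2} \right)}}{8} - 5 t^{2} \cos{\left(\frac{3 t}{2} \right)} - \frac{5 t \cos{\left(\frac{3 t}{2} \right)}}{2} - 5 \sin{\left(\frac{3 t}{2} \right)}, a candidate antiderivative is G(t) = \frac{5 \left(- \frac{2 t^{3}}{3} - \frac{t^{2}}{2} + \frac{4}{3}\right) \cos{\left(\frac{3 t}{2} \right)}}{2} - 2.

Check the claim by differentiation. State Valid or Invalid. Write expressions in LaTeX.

d/dt[G] = \frac{5 t^{3} \sin{\left(\frac{3 t}{2} \right)}}{2} + \frac{15 t^{2} \sin{\left(\frac{3 t}{2} \right)}}{8} - 5 t^{2} \cos{\left(\frac{3 t}{2} \right)} - \frac{5 t \cos{\left(\frac{3 t}{2} \right)}}{2} - 5 \sin{\left(\frac{3 t}{2} \right)}
This equals f(t) exactly, so the claim holds.

Valid. The derivative of G reproduces f.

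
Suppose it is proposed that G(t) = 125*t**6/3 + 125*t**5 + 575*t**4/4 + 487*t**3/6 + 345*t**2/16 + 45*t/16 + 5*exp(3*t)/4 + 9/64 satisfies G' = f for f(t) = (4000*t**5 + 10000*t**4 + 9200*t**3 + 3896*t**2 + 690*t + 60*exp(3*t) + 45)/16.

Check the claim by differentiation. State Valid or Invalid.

d/dt[G] = 250*t**5 + 625*t**4 + 575*t**3 + 487*t**2/2 + 345*t/8 + 15*exp(3*t)/4 + 45/16
This equals f(t) exactly, so the claim holds.

Valid - the claim checks out under differentiation.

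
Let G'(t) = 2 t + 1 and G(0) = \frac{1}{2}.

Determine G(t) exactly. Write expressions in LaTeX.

G(t) = \frac{2 t^{2} + 2 t + 1}{2}

Recover the given G'(t) by differentiating a candidate G(t); any mismatch rules it out.
A general antiderivative is t^{2} + t + C.
The condition gives C = \frac{1}{2} - (0) = \frac{1}{2}.
So G(t) = \frac{2 t^{2} + 2 t + 1}{2}.
Check: d/dt[\frac{2 t^{2} + 2 t + 1}{2}] = 2 t + 1 = G'(t).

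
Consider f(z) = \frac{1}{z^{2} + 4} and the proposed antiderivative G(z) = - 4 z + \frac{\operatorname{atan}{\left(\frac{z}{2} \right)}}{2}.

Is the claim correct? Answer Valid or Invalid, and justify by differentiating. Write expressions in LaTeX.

d/dz[G] = \frac{- 4 z^{2} - 15}{z^{2} + 4}
d/dz[G] - f(z) = -4 != 0.

Invalid: d/dz[G] - f = -4, which is not 0.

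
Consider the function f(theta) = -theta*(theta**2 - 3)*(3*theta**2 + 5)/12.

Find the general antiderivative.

Since d/dtheta undoes antidifferentiation here, F'(theta) = f(theta) is required of F(theta).
Check: d/dtheta[-theta**6/24 + theta**4/12 + 5*theta**2/8] = -theta**5/4 + theta**3/3 + 5*theta/4, which equals f(theta).

F(theta) = -theta**6/24 + theta**4/12 + 5*theta**2/8 + C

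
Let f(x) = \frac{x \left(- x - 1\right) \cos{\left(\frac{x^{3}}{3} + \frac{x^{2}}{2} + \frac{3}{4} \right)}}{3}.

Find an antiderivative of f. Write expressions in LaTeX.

f matches the chain-rule pattern g'(h)*h' with inner function h(x) = \frac{x^{3}}{3} + \frac{x^{2}}{2} + \frac{3}{4}; substituting u = h(x) collapses the integral.
Check: d/dx[- \frac{\sin{\left(\frac{x^{3}}{3} + \frac{x^{2}}{2} + \frac{3}{4} \right)}}{3}] = - \frac{x^{2} \cos{\left(\frac{x^{3}}{3} + \frac{x^{2}}{2} + \frac{3}{4} \right)}}{3} - \frac{x \cos{\left(\frac{x^{3}}{3} + \frac{x^{2}}{2} + \frac{3}{4} \right)}}{3}, which equals f(x).

An antiderivative is F(x) = - \frac{\sin{\left(\frac{x^{3}}{3} + \frac{x^{2}}{2} + \frac{3}{4} \right)}}{3}.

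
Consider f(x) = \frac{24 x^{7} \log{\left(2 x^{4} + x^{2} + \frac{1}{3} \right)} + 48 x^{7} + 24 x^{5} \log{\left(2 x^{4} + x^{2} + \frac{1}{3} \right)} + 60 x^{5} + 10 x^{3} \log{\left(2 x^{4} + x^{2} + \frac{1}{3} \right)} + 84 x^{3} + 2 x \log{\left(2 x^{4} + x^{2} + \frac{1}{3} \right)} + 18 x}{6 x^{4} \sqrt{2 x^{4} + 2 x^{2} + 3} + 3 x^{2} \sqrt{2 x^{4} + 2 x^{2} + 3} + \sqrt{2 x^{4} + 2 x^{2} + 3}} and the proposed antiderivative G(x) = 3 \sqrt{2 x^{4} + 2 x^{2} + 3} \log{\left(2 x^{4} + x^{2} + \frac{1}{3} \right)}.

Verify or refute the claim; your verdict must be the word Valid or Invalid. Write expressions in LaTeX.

Invalid: d/dx[G] - f = \frac{48 x^{7} \sqrt{2 x^{4} + 2 x^{2} + 3} \log{\left(2 x^{4} + x^{2} + \frac{1}{3} \right)} + 96 x^{7} \sqrt{2 x^{4} + 2 x^{2} + 3} + 48 x^{5} \sqrt{2 x^{4} + 2 x^{2} + 3} \log{\left(2 x^{4} + x^{2} + \frac{1}{3} \right)} + 120 x^{5} \sqrt{2 x^{4} + 2 x^{2} + 3} + 20 x^{3} \sqrt{2 x^{4} + 2 x^{2} + 3} \log{\left(2 x^{4} + x^{2} + \frac{1}{3} \right)} + 168 x^{3} \sqrt{2 x^{4} + 2 x^{2} + 3} + 4 x \sqrt{2 x^{4} + 2 x^{2} + 3} \log{\left(2 x^{4} + x^{2} + \frac{1}{3} \right)} + 36 x \sqrt{2 x^{4} + 2 x^{2} + 3}}{12 x^{8} + 18 x^{6} + 26 x^{4} + 11 x^{2} + 3}, which is not 0.

d/dx[G] = \frac{72 x^{7} \log{\left(2 x^{4} + x^{2} + \frac{1}{3} \right)} + 144 x^{7} + 72 x^{5} \log{\left(2 x^{4} + x^{2} + \frac{1}{3} \right)} + 180 x^{5} + 30 x^{3} \log{\left(2 x^{4} + x^{2} + \frac{1}{3} \right)} + 252 x^{3} + 6 x \log{\left(2 x^{4} + x^{2} + \frac{1}{3} \right)} + 54 x}{6 x^{4} \sqrt{2 x^{4} + 2 x^{2} + 3} + 3 x^{2} \sqrt{2 x^{4} + 2 x^{2} + 3} + \sqrt{2 x^{4} + 2 x^{2} + 3}}
d/dx[G] - f(x) = \frac{48 x^{7} \sqrt{2 x^{4} + 2 x^{2} + 3} \log{\left(2 x^{4} + x^{2} + \frac{1}{3} \right)} + 96 x^{7} \sqrt{2 x^{4} + 2 x^{2} + 3} + 48 x^{5} \sqrt{2 x^{4} + 2 x^{2} + 3} \log{\left(2 x^{4} + x^{2} + \frac{1}{3} \right)} + 120 x^{5} \sqrt{2 x^{4} + 2 x^{2} + 3} + 20 x^{3} \sqrt{2 x^{4} + 2 x^{2} + 3} \log{\left(2 x^{4} + x^{2} + \frac{1}{3} \right)} + 168 x^{3} \sqrt{2 x^{4} + 2 x^{2} + 3} + 4 x \sqrt{2 x^{4} + 2 x^{2} + 3} \log{\left(2 x^{4} + x^{2} + \frac{1}{3} \right)} + 36 x \sqrt{2 x^{4} + 2 x^{2} + 3}}{12 x^{8} + 18 x^{6} + 26 x^{4} + 11 x^{2} + 3} != 0.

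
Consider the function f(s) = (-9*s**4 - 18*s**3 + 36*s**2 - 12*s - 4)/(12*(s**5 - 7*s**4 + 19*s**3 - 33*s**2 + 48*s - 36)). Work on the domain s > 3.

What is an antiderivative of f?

An antiderivative is F(s) = -931*log(s - 3)/144 + 260*log(s - 2)/49 + 2887*log(s**2 + 3)/14112 - 11*sqrt(3)*atan(sqrt(3)*s/3)/2352 - 43/(21*s - 42).

Factor the denominator (12*(s - 3)*(s - 2)**2*(s**2 + 3)) and decompose: f = (2887*s - 99)/(7056*(s**2 + 3)) + 260/(49*(s - 2)) + 43/(21*(s - 2)**2) - 931/(144*(s - 3)); each piece integrates to a log, atan, or power term.
Check: d/ds[-931*log(s - 3)/144 + 260*log(s - 2)/49 + 2887*log(s**2 + 3)/14112 - 11*sqrt(3)*atan(sqrt(3)*s/3)/2352 - 43/(21*s - 42)] = (-9*s**4 - 18*s**3 + 36*s**2 - 12*s - 4)/(12*s**5 - 84*s**4 + 228*s**3 - 396*s**2 + 576*s - 432), which equals f(s).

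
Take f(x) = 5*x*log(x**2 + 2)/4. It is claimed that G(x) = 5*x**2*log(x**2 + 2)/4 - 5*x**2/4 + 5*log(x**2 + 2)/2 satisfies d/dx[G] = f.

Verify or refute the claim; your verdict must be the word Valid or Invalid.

d/dx[G] = 5*x*log(x**2 + 2)/2
d/dx[G] - f(x) = 5*x*log(x**2 + 2)/4 != 0.

Invalid: d/dx[G] - f = 5*x*log(x**2 + 2)/4, which is not 0.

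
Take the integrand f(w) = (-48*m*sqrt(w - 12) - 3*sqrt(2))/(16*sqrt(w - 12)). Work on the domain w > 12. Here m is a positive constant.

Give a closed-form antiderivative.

For F(w) to be correct the identity F'(w) - f(w) = 0 must hold.
Check: d/dw[-3*m*w - 3*sqrt(w/2 - 6)/4] = (-48*m*sqrt(w - 12) - 3*sqrt(2))/(16*sqrt(w - 12)) = f(w).

An antiderivative is F(w) = -3*m*w - 3*sqrt(w/2 - 6)/4.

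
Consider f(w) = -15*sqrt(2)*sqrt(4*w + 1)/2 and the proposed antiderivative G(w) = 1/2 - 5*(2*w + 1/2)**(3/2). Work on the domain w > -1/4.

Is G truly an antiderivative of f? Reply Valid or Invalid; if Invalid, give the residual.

d/dw[G] = -15*sqrt(2)*sqrt(4*w + 1)/2
This equals f(w) exactly, so the claim holds.

Valid: G'(w) = f(w).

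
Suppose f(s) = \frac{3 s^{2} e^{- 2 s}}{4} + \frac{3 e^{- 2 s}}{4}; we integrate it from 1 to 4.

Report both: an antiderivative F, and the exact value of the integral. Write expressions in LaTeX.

f has the shape u'v + uv' for u = - \frac{3 s^{2}}{8} - \frac{3 s}{8} - \frac{9}{16} and v = e^{- 2 s} — it is the derivative of the product u*v.
F(s) = \frac{\left(- 6 s^{2} - 6 s - 9\right) e^{- 2 s}}{16} is an antiderivative of f.
Check: d/ds[\frac{\left(- 6 s^{2} - 6 s - 9\right) e^{- 2 s}}{16}] = \frac{\left(3 s^{2} + 3\right) e^{- 2 s}}{4}, which equals f(s).
F(4) = - \frac{129}{16 e^{8}}; F(1) = - \frac{21}{16 e^{2}}.
Integral = F(4) - F(1) = - \frac{129}{16 e^{8}} + \frac{21}{16 e^{2}}.

Antiderivative: F(s) = \frac{\left(- 6 s^{2} - 6 s - 9\right) e^{- 2 s}}{16}; value = - \frac{129}{16 e^{8}} + \frac{21}{16 e^{2}}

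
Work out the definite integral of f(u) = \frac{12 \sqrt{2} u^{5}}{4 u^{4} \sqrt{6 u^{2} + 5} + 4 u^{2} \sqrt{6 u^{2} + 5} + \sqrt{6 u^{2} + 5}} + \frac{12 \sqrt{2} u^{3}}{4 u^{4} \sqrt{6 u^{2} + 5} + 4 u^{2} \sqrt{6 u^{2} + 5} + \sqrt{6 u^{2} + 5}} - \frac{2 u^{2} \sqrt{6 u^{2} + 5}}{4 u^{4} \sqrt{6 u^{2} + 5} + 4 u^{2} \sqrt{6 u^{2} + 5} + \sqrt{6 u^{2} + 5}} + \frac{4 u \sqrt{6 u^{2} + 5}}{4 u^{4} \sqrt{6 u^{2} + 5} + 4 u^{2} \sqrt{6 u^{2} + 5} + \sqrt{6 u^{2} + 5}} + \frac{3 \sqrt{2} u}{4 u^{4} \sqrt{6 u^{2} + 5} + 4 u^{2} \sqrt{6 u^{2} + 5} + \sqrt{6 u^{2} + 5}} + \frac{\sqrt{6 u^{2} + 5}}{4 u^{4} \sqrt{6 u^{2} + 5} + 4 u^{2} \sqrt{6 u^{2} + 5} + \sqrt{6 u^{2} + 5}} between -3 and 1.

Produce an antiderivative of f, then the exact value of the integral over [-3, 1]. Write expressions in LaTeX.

Antiderivative: F(u) = \frac{2 u^{2} \sqrt{6 u^{2} + 5} + \sqrt{2} u + \sqrt{6 u^{2} + 5} - \sqrt{2}}{2 \sqrt{2} u^{2} + \sqrt{2}}; value = - \frac{\sqrt{118}}{2} + \frac{4}{19} + \frac{\sqrt{22}}{2}

The integrand splits into summands that can be handled one at a time.
F(u) = \frac{2 u^{2} \sqrt{6 u^{2} + 5} + \sqrt{2} u + \sqrt{6 u^{2} + 5} - \sqrt{2}}{2 \sqrt{2} u^{2} + \sqrt{2}} is an antiderivative of f.
Check: d/du[\frac{2 u^{2} \sqrt{6 u^{2} + 5} + \sqrt{2} u + \sqrt{6 u^{2} + 5} - \sqrt{2}}{2 \sqrt{2} u^{2} + \sqrt{2}}] = \frac{12 \sqrt{2} u^{5} + 12 \sqrt{2} u^{3} - 2 u^{2} \sqrt{6 u^{2} + 5} + 4 u \sqrt{6 u^{2} + 5} + 3 \sqrt{2} u + \sqrt{6 u^{2} + 5}}{4 u^{4} \sqrt{6 u^{2} + 5} + 4 u^{2} \sqrt{6 u^{2} + 5} + \sqrt{6 u^{2} + 5}}, which equals f(u).
F(1) = \frac{\sqrt{22}}{2}; F(-3) = - \frac{4}{19} + \frac{\sqrt{118}}{2}.
Integral = F(1) - F(-3) = - \frac{\sqrt{118}}{2} + \frac{4}{19} + \frac{\sqrt{22}}{2}.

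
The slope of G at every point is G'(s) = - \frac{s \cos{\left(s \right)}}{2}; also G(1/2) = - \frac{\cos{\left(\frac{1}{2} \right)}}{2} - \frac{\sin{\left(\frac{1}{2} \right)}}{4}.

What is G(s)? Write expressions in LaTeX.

G(s) = - \frac{s \sin{\left(s \right)} + \cos{\left(s \right)}}{2}

Whatever form G(s) takes, its d/ds must return the stated G'(s).
A general antiderivative is - \frac{s \sin{\left(s \right)}}{2} - \frac{\cos{\left(s \right)}}{2} + C.
The condition gives C = - \frac{\cos{\left(\frac{1}{2} \right)}}{2} - \frac{\sin{\left(\frac{1}{2} \right)}}{4} - (- \frac{\cos{\left(\frac{1}{2} \right)}}{2} - \frac{\sin{\left(\frac{1}{2} \right)}}{4}) = 0.
So G(s) = - \frac{s \sin{\left(s \right)} + \cos{\left(s \right)}}{2}.
Check: d/ds[- \frac{s \sin{\left(s \right)} + \cos{\left(s \right)}}{2}] = - \frac{s \cos{\left(s \right)}}{2} = G'(s).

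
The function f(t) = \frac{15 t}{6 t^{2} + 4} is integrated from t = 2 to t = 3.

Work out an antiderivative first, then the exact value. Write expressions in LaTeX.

Antiderivative: F(t) = \frac{5 \log{\left(t^{2} + \frac{2}{3} \right)}}{4}; value = - \frac{5 \log{\left(\frac{14}{3} \right)}}{4} + \frac{5 \log{\left(\frac{29}{3} \right)}}{4}

The substitution u = t^{2} + \frac{2}{3} works: f is exactly (dF/du)*(du/dt) for that inner function.
F(t) = \frac{5 \log{\left(t^{2} + \frac{2}{3} \right)}}{4} is an antiderivative of f.
Check: d/dt[\frac{5 \log{\left(t^{2} + \frac{2}{3} \right)}}{4}] = \frac{15 t}{6 t^{2} + 4} = f(t).
F(3) = \frac{5 \log{\left(\frac{29}{3} \right)}}{4}; F(2) = \frac{5 \log{\left(\frac{14}{3} \right)}}{4}.
Integral = F(3) - F(2) = - \frac{5 \log{\left(\frac{14}{3} \right)}}{4} + \frac{5 \log{\left(\frac{29}{3} \right)}}{4}.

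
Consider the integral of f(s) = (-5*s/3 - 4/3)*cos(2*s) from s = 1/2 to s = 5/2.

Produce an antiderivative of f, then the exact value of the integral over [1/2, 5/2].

A first test for any F(s): its s-derivative must equal f(s) identically.
F(s) = (-10*s*sin(2*s) - 8*sin(2*s) - 5*cos(2*s))/12 is an antiderivative of f.
Check: d/ds[(-10*s*sin(2*s) - 8*sin(2*s) - 5*cos(2*s))/12] = -5*s*cos(2*s)/3 - 4*cos(2*s)/3, which equals f(s).
F(5/2) = -5*cos(5)/12 - 11*sin(5)/4; F(1/2) = -13*sin(1)/12 - 5*cos(1)/12.
Integral = F(5/2) - F(1/2) = -5*cos(5)/12 + 5*cos(1)/12 + 13*sin(1)/12 - 11*sin(5)/4.

Antiderivative: F(s) = (-10*s*sin(2*s) - 8*sin(2*s) - 5*cos(2*s))/12; value = -5*cos(5)/12 + 5*cos(1)/12 + 13*sin(1)/12 - 11*sin(5)/4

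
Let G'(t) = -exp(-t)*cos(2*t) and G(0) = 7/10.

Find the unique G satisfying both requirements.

G(t) = (5*exp(t) - 4*sin(2*t) + 2*cos(2*t))*exp(-t)/10

Since d/dt undoes antidifferentiation here, G(t) must give back the stated G'(t).
A general antiderivative is -2*exp(-t)*sin(2*t)/5 + exp(-t)*cos(2*t)/5 + C.
The condition gives C = 7/10 - (1/5) = 1/2.
So G(t) = (5*exp(t) - 4*sin(2*t) + 2*cos(2*t))*exp(-t)/10.
Check: d/dt[(5*exp(t) - 4*sin(2*t) + 2*cos(2*t))*exp(-t)/10] = -exp(-t)*cos(2*t) = G'(t).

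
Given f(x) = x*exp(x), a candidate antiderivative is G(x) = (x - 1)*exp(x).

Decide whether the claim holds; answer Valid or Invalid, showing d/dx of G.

Valid - the claim checks out under differentiation.

d/dx[G] = x*exp(x)
This equals f(x) exactly, so the claim holds.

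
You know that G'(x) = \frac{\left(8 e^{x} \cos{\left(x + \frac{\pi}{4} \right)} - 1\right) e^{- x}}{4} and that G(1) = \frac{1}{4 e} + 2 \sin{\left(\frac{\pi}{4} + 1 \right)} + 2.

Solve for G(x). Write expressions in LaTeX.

Recover the given G'(x) by differentiating a candidate G(x); any mismatch rules it out.
A general antiderivative is 2 \sin{\left(x + \frac{\pi}{4} \right)} + \frac{e^{- x}}{4} + C.
The condition gives C = \frac{1}{4 e} + 2 \sin{\left(\frac{\pi}{4} + 1 \right)} + 2 - (\frac{1}{4 e} + 2 \sin{\left(\frac{\pi}{4} + 1 \right)}) = 2.
So G(x) = \frac{\left(8 e^{x} \sin{\left(x + \frac{\pi}{4} \right)} + 8 e^{x} + 1\right) e^{- x}}{4}.
Check: d/dx[\frac{\left(8 e^{x} \sin{\left(x + \frac{\pi}{4} \right)} + 8 e^{x} + 1\right) e^{- x}}{4}] = \frac{\left(8 e^{x} \cos{\left(x + \frac{\pi}{4} \right)} - 1\right) e^{- x}}{4} = G'(x).

G(x) = \frac{\left(8 e^{x} \sin{\left(x + \frac{\pi}{4} \right)} + 8 e^{x} + 1\right) e^{- x}}{4}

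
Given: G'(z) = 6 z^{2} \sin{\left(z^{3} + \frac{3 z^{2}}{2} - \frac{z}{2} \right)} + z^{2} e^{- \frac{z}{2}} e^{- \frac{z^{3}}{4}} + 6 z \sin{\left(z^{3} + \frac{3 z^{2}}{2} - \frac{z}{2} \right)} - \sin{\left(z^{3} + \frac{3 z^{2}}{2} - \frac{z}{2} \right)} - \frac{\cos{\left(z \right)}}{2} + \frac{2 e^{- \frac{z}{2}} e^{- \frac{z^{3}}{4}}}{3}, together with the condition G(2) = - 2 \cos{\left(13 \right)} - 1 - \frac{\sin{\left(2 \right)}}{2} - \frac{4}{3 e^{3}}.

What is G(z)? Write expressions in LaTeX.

Integrate term by term and add the pieces.
A general antiderivative is - \frac{4 e^{- \frac{z^{3}}{4} - \frac{z}{2}}}{3} - \frac{\sin{\left(z \right)}}{2} - 2 \cos{\left(z^{3} + \frac{3 z^{2}}{2} - \frac{z}{2} \right)} + C.
The condition gives C = - 2 \cos{\left(13 \right)} - 1 - \frac{\sin{\left(2 \right)}}{2} - \frac{4}{3 e^{3}} - (- 2 \cos{\left(13 \right)} - \frac{\sin{\left(2 \right)}}{2} - \frac{4}{3 e^{3}}) = -1.
So G(z) = \frac{- 8 e^{- \frac{z^{3}}{4} - \frac{z}{2}} - 3 \sin{\left(z \right)} - 12 \cos{\left(z^{3} + \frac{3 z^{2}}{2} - \frac{z}{2} \right)} - 6}{6}.
Check: d/dz[\frac{- 8 e^{- \frac{z^{3}}{4} - \frac{z}{2}} - 3 \sin{\left(z \right)} - 12 \cos{\left(z^{3} + \frac{3 z^{2}}{2} - \frac{z}{2} \right)} - 6}{6}] = \frac{\left(36 z^{2} e^{\frac{z}{2}} e^{\frac{z^{3}}{4}} \sin{\left(z^{3} + \frac{3 z^{2}}{2} - \frac{z}{2} \right)} + 6 z^{2} + 36 z e^{\frac{z}{2}} e^{\frac{z^{3}}{4}} \sin{\left(z^{3} + \frac{3 z^{2}}{2} - \frac{z}{2} \right)} - 6 e^{\frac{z}{2}} e^{\frac{z^{3}}{4}} \sin{\left(z^{3} + \frac{3 z^{2}}{2} - \frac{z}{2} \right)} - 3 e^{\frac{z}{2}} e^{\frac{z^{3}}{4}} \cos{\left(z \right)} + 4\right) e^{- \frac{z}{2}} e^{- \frac{z^{3}}{4}}}{6}, which equals G'(z).

G(z) = \frac{- 8 e^{- \frac{z^{3}}{4} - \frac{z}{2}} - 3 \sin{\left(z \right)} - 12 \cos{\left(z^{3} + \frac{3 z^{2}}{2} - \frac{z}{2} \right)} - 6}{6}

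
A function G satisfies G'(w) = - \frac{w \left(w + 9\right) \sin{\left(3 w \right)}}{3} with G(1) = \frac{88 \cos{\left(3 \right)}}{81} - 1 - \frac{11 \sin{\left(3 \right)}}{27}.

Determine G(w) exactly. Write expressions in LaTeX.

Recover the given G'(w) by differentiating a candidate G(w); any mismatch rules it out.
A general antiderivative is \frac{w^{2} \cos{\left(3 w \right)}}{9} - \frac{2 w \sin{\left(3 w \right)}}{27} + w \cos{\left(3 w \right)} - \frac{\sin{\left(3 w \right)}}{3} - \frac{2 \cos{\left(3 w \right)}}{81} + C.
The condition gives C = \frac{88 \cos{\left(3 \right)}}{81} - 1 - \frac{11 \sin{\left(3 \right)}}{27} - (\frac{88 \cos{\left(3 \right)}}{81} - \frac{11 \sin{\left(3 \right)}}{27}) = -1.
So G(w) = \frac{9 w^{2} \cos{\left(3 w \right)} - 6 w \sin{\left(3 w \right)} + 81 w \cos{\left(3 w \right)} - 27 \sin{\left(3 w \right)} - 2 \cos{\left(3 w \right)} - 81}{81}.
Check: d/dw[\frac{9 w^{2} \cos{\left(3 w \right)} - 6 w \sin{\left(3 w \right)} + 81 w \cos{\left(3 w \right)} - 27 \sin{\left(3 w \right)} - 2 \cos{\left(3 w \right)} - 81}{81}] = - \frac{w^{2} \sin{\left(3 w \right)}}{3} - 3 w \sin{\left(3 w \right)}, which equals G'(w).

G(w) = \frac{9 w^{2} \cos{\left(3 w \right)} - 6 w \sin{\left(3 w \right)} + 81 w \cos{\left(3 w \right)} - 27 \sin{\left(3 w \right)} - 2 \cos{\left(3 w \right)} - 81}{81}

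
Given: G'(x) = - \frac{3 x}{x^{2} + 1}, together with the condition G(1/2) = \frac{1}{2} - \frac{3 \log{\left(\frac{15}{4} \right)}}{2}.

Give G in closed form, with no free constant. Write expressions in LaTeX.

G(x) = \frac{1}{2} - \frac{3 \log{\left(3 x^{2} + 3 \right)}}{2}

G'(x) matches the chain-rule pattern g'(h)*h' with inner function h(x) = 3 x^{2} + 3; substituting u = h(x) collapses the integral.
A general antiderivative is - \frac{3 \log{\left(3 x^{2} + 3 \right)}}{2} + C.
The condition gives C = \frac{1}{2} - \frac{3 \log{\left(\frac{15}{4} \right)}}{2} - (- \frac{3 \log{\left(\frac{15}{4} \right)}}{2}) = \frac{1}{2}.
So G(x) = \frac{1}{2} - \frac{3 \log{\left(3 x^{2} + 3 \right)}}{2}.
Check: d/dx[\frac{1}{2} - \frac{3 \log{\left(3 x^{2} + 3 \right)}}{2}] = - \frac{3 x}{x^{2} + 1} = G'(x).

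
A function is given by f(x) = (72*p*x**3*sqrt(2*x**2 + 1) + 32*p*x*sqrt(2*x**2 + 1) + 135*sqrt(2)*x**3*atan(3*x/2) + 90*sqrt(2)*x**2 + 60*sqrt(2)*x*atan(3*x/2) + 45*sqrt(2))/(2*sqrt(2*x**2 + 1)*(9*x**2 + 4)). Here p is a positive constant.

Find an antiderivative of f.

An antiderivative is F(x) = 2*p*x**2 + 15*sqrt(4*x**2 + 2)*atan(3*x/2)/4.

Any candidate F(x) must reproduce f(x) exactly when differentiated.
Check: d/dx[2*p*x**2 + 15*sqrt(4*x**2 + 2)*atan(3*x/2)/4] = (72*p*x**3*sqrt(2*x**2 + 1) + 32*p*x*sqrt(2*x**2 + 1) + 135*sqrt(2)*x**3*atan(3*x/2) + 90*sqrt(2)*x**2 + 60*sqrt(2)*x*atan(3*x/2) + 45*sqrt(2))/(18*x**2*sqrt(2*x**2 + 1) + 8*sqrt(2*x**2 + 1)), which equals f(x).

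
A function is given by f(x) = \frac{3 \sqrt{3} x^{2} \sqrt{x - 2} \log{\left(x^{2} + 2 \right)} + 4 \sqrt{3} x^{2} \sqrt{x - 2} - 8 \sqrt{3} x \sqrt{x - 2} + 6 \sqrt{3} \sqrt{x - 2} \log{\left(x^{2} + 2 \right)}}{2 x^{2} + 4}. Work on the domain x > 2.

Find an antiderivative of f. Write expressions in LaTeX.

f has the shape u'v + uv' for u = \frac{\left(3 x - 6\right)^{\frac{3}{2}}}{3} and v = \log{\left(x^{2} + 2 \right)} — it is the derivative of the product u*v.
Check: d/dx[\sqrt{3} x \sqrt{x - 2} \log{\left(x^{2} + 2 \right)} - 2 \sqrt{3} \sqrt{x - 2} \log{\left(x^{2} + 2 \right)}] = \frac{3 \sqrt{3} x^{3} \log{\left(x^{2} + 2 \right)} + 4 \sqrt{3} x^{3} - 6 \sqrt{3} x^{2} \log{\left(x^{2} + 2 \right)} - 16 \sqrt{3} x^{2} + 6 \sqrt{3} x \log{\left(x^{2} + 2 \right)} + 16 \sqrt{3} x - 12 \sqrt{3} \log{\left(x^{2} + 2 \right)}}{2 x^{2} \sqrt{x - 2} + 4 \sqrt{x - 2}}, which equals f(x).

An antiderivative is F(x) = \sqrt{3} x \sqrt{x - 2} \log{\left(x^{2} + 2 \right)} - 2 \sqrt{3} \sqrt{x - 2} \log{\left(x^{2} + 2 \right)}.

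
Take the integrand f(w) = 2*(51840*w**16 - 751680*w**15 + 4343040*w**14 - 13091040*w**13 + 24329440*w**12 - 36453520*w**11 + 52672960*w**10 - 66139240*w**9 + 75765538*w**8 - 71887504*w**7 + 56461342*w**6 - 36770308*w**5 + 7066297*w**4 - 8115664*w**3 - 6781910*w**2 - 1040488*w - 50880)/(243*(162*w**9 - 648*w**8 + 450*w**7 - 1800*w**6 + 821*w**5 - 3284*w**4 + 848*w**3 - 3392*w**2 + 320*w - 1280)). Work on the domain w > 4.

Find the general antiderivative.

Any candidate F(w) must reproduce f(w) exactly when differentiated.
Check: d/dw[(720*w**10 - 8640*w**9 + 38080*w**8 - 72480*w**7 + 53800*w**6 - 25200*w**5 + 27600*w**4 + 29880*w**3 + 1458*w**2*log(w - 4) + 2916*w**2*log(w**4 + w**2 + 5/2) + 8365*w**2 + 960*w + 1296*log(w - 4) + 2592*log(w**4 + w**2 + 5/2) + 2470)/(243*(9*w**2 + 8))] = (103680*w**16 - 1503360*w**15 + 8686080*w**14 - 26182080*w**13 + 48658880*w**12 - 72907040*w**11 + 105345920*w**10 - 132278480*w**9 + 151531076*w**8 - 143775008*w**7 + 112922684*w**6 - 73540616*w**5 + 14132594*w**4 - 16231328*w**3 - 13563820*w**2 - 2080976*w - 101760)/(39366*w**9 - 157464*w**8 + 109350*w**7 - 437400*w**6 + 199503*w**5 - 798012*w**4 + 206064*w**3 - 824256*w**2 + 77760*w - 311040), which equals f(w).

F(w) = (720*w**10 - 8640*w**9 + 38080*w**8 - 72480*w**7 + 53800*w**6 - 25200*w**5 + 27600*w**4 + 29880*w**3 + 1458*w**2*log(w - 4) + 2916*w**2*log(w**4 + w**2 + 5/2) + 8365*w**2 + 960*w + 1296*log(w - 4) + 2592*log(w**4 + w**2 + 5/2) + 2470)/(243*(9*w**2 + 8)) + C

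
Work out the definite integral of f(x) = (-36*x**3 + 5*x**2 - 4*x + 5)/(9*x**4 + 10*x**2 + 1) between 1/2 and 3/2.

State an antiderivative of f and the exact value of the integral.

Antiderivative: F(x) = -2*log(3*x**2 + 3) + 5*atan(3*x)/3; value = -2*log(39/4) - 5*atan(3/2)/3 + 5*atan(9/2)/3 + 2*log(15/4)

Recover f(x) by differentiating a candidate F(x); any mismatch rules it out.
F(x) = -2*log(3*x**2 + 3) + 5*atan(3*x)/3 is an antiderivative of f.
Check: d/dx[-2*log(3*x**2 + 3) + 5*atan(3*x)/3] = (-36*x**3 + 5*x**2 - 4*x + 5)/(9*x**4 + 10*x**2 + 1) = f(x).
F(3/2) = -2*log(39/4) + 5*atan(9/2)/3; F(1/2) = -2*log(15/4) + 5*atan(3/2)/3.
Integral = F(3/2) - F(1/2) = -2*log(39/4) - 5*atan(3/2)/3 + 5*atan(9/2)/3 + 2*log(15/4).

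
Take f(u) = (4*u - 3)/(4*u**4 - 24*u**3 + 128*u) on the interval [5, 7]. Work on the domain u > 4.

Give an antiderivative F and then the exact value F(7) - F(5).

The denominator factors as 4*u*(u - 4)**2*(u + 2); partial fractions split f into directly integrable pieces: 11/(288*(u + 2)) - 17/(1152*(u - 4)) + 13/(96*(u - 4)**2) - 3/(128*u).
F(u) = (-27*u*log(u) - 17*u*log(u - 4) + 44*u*log(u + 2) + 108*log(u) + 68*log(u - 4) - 176*log(u + 2) - 156)/(1152*(u - 4)) is an antiderivative of f.
Check: d/du[(-27*u*log(u) - 17*u*log(u - 4) + 44*u*log(u + 2) + 108*log(u) + 68*log(u - 4) - 176*log(u + 2) - 156)/(1152*(u - 4))] = (4*u - 3)/(4*u**4 - 24*u**3 + 128*u) = f(u).
F(7) = -3*log(7)/128 - 13/288 - 17*log(3)/1152 + 11*log(9)/288; F(5) = -13/96 - 3*log(5)/128 + 11*log(7)/288.
Integral = F(7) - F(5) = -71*log(7)/1152 - 17*log(3)/1152 + 3*log(5)/128 + 11*log(9)/288 + 13/144.

Antiderivative: F(u) = (-27*u*log(u) - 17*u*log(u - 4) + 44*u*log(u + 2) + 108*log(u) + 68*log(u - 4) - 176*log(u + 2) - 156)/(1152*(u - 4)); value = -71*log(7)/1152 - 17*log(3)/1152 + 3*log(5)/128 + 11*log(9)/288 + 13/144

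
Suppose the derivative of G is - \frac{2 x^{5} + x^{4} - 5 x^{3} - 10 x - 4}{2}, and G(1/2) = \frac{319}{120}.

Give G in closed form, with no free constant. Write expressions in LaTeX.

G(x) = - \frac{x^{6}}{6} - \frac{x^{5}}{10} + \frac{5 x^{4}}{8} + \frac{5 x^{2}}{2} + 2 x + 1

For G(x) to be correct, d/dx[G] must agree with the stated G'(x) identically.
A general antiderivative is - \frac{x^{6}}{6} - \frac{x^{5}}{10} + \frac{5 x^{4}}{8} + \frac{5 x^{2}}{2} + 2 x + C.
The condition gives C = \frac{319}{120} - (\frac{199}{120}) = 1.
So G(x) = - \frac{x^{6}}{6} - \frac{x^{5}}{10} + \frac{5 x^{4}}{8} + \frac{5 x^{2}}{2} + 2 x + 1.
Check: d/dx[- \frac{x^{6}}{6} - \frac{x^{5}}{10} + \frac{5 x^{4}}{8} + \frac{5 x^{2}}{2} + 2 x + 1] = - x^{5} - \frac{x^{4}}{2} + \frac{5 x^{3}}{2} + 5 x + 2, which equals G'(x).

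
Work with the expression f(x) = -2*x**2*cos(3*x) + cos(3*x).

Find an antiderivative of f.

An antiderivative is F(x) = -2*x**2*sin(3*x)/3 - 4*x*cos(3*x)/9 + 13*sin(3*x)/27.

The integrand splits into summands that can be handled one at a time.
Check: d/dx[-2*x**2*sin(3*x)/3 - 4*x*cos(3*x)/9 + 13*sin(3*x)/27] = -2*x**2*cos(3*x) + cos(3*x) = f(x).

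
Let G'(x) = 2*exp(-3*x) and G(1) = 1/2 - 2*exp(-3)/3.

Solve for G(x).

G(x) = (3*exp(3*x) - 4)*exp(-3*x)/6

Since d/dx undoes antidifferentiation here, G(x) must give back the stated G'(x).
A general antiderivative is -2*exp(-3*x)/3 + C.
The condition gives C = 1/2 - 2*exp(-3)/3 - (-2*exp(-3)/3) = 1/2.
So G(x) = (3*exp(3*x) - 4)*exp(-3*x)/6.
Check: d/dx[(3*exp(3*x) - 4)*exp(-3*x)/6] = 2*exp(-3*x) = G'(x).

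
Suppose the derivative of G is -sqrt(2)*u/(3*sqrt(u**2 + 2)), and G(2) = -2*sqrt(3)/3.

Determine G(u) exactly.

G'(u) matches the chain-rule pattern g'(h)*h' with inner function h(u) = u**2/2 + 1; substituting w = h(u) collapses the integral.
A general antiderivative is -2*sqrt(u**2/2 + 1)/3 + C.
The condition gives C = -2*sqrt(3)/3 - (-2*sqrt(3)/3) = 0.
So G(u) = -2*sqrt(u**2/2 + 1)/3.
Check: d/du[-2*sqrt(u**2/2 + 1)/3] = -sqrt(2)*u/(3*sqrt(u**2 + 2)) = G'(u).

G(u) = -2*sqrt(u**2/2 + 1)/3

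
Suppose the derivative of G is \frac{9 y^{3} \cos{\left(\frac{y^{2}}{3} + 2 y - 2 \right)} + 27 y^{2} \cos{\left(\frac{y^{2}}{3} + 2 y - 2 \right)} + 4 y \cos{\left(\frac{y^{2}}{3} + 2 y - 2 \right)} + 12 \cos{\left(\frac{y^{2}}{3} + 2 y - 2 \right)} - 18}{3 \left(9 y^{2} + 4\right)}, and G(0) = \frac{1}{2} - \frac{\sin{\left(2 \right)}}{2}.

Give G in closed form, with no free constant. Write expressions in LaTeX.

G(y) = \frac{\sin{\left(\frac{y^{2}}{3} + 2 y - 2 \right)}}{2} - \operatorname{atan}{\left(\frac{3 y}{2} \right)} + \frac{1}{2}

A candidate passes only if d/dy[G] lands on the given G'(y) exactly.
A general antiderivative is \frac{\sin{\left(\frac{y^{2}}{3} + 2 y - 2 \right)}}{2} - \operatorname{atan}{\left(\frac{3 y}{2} \right)} + C.
The condition gives C = \frac{1}{2} - \frac{\sin{\left(2 \right)}}{2} - (- \frac{\sin{\left(2 \right)}}{2}) = \frac{1}{2}.
So G(y) = \frac{\sin{\left(\frac{y^{2}}{3} + 2 y - 2 \right)}}{2} - \operatorname{atan}{\left(\frac{3 y}{2} \right)} + \frac{1}{2}.
Check: d/dy[\frac{\sin{\left(\frac{y^{2}}{3} + 2 y - 2 \right)}}{2} - \operatorname{atan}{\left(\frac{3 y}{2} \right)} + \frac{1}{2}] = \frac{9 y^{3} \cos{\left(\frac{y^{2}}{3} + 2 y - 2 \right)} + 27 y^{2} \cos{\left(\frac{y^{2}}{3} + 2 y - 2 \right)} + 4 y \cos{\left(\frac{y^{2}}{3} + 2 y - 2 \right)} + 12 \cos{\left(\frac{y^{2}}{3} + 2 y - 2 \right)} - 18}{27 y^{2} + 12}, which equals G'(y).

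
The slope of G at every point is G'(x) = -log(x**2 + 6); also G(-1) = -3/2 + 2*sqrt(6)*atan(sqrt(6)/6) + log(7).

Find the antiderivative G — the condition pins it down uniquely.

A first test for any G(x): its x-derivative must equal the given G'(x).
A general antiderivative is -x*log(x**2 + 6) + 2*x - 2*sqrt(6)*atan(sqrt(6)*x/6) + C.
The condition gives C = -3/2 + 2*sqrt(6)*atan(sqrt(6)/6) + log(7) - (-2 + 2*sqrt(6)*atan(sqrt(6)/6) + log(7)) = 1/2.
So G(x) = -x*log(x**2 + 6) + 2*x - 2*sqrt(6)*atan(sqrt(6)*x/6) + 1/2.
Check: d/dx[-x*log(x**2 + 6) + 2*x - 2*sqrt(6)*atan(sqrt(6)*x/6) + 1/2] = -log(x**2 + 6) = G'(x).

G(x) = -x*log(x**2 + 6) + 2*x - 2*sqrt(6)*atan(sqrt(6)*x/6) + 1/2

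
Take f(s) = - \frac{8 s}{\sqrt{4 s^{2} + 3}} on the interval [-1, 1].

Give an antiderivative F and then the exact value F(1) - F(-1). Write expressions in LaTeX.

The substitution u = 4 s^{2} + 3 works: f is exactly (dF/du)*(du/ds) for that inner function.
F(s) = - 2 \sqrt{4 s^{2} + 3} is an antiderivative of f.
Check: d/ds[- 2 \sqrt{4 s^{2} + 3}] = - \frac{8 s}{\sqrt{4 s^{2} + 3}} = f(s).
F(1) = - 2 \sqrt{7}; F(-1) = - 2 \sqrt{7}.
Integral = F(1) - F(-1) = 0.

Antiderivative: F(s) = - 2 \sqrt{4 s^{2} + 3}; value = 0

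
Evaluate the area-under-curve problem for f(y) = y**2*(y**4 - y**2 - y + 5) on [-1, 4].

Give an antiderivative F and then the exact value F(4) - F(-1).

An antiderivative F(y) passes only if d/dy[F] lands on f(y) exactly.
F(y) = y**7/7 - y**5/5 - y**4/4 + 5*y**3/3 is an antiderivative of f.
Check: d/dy[y**7/7 - y**5/5 - y**4/4 + 5*y**3/3] = y**6 - y**4 - y**3 + 5*y**2, which equals f(y).
F(4) = 228736/105; F(-1) = -781/420.
Integral = F(4) - F(-1) = 183145/84.

Antiderivative: F(y) = y**7/7 - y**5/5 - y**4/4 + 5*y**3/3; value = 183145/84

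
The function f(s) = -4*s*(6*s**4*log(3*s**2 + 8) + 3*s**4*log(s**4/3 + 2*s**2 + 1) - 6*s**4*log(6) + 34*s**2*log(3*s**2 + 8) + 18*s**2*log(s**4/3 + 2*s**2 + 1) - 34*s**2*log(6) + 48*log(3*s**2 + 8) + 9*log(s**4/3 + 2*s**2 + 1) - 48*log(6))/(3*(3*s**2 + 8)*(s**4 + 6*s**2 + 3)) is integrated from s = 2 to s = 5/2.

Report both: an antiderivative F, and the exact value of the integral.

Recognize the product-rule pattern: f = u'v + uv' with u = -2*log(s**2/2 + 4/3)/3, v = log(s**4/3 + 2*s**2 + 1), so integration by parts undoes it.
F(s) = -2*log(s**2/2 + 4/3)*log(s**4/3 + 2*s**2 + 1)/3 is an antiderivative of f.
Check: d/ds[-2*log(s**2/2 + 4/3)*log(s**4/3 + 2*s**2 + 1)/3] = (-24*s**5*log(3*s**2 + 8) - 12*s**5*log(s**4/3 + 2*s**2 + 1) + 24*s**5*log(6) - 136*s**3*log(3*s**2 + 8) - 72*s**3*log(s**4/3 + 2*s**2 + 1) + 136*s**3*log(6) - 192*s*log(3*s**2 + 8) - 36*s*log(s**4/3 + 2*s**2 + 1) + 192*s*log(6))/(9*s**6 + 78*s**4 + 171*s**2 + 72), which equals f(s).
F(5/2) = -2*log(107/24)*log(1273/48)/3; F(2) = -2*log(10/3)*log(43/3)/3.
Integral = F(5/2) - F(2) = -2*log(107/24)*log(1273/48)/3 + 2*log(10/3)*log(43/3)/3.

Antiderivative: F(s) = -2*log(s**2/2 + 4/3)*log(s**4/3 + 2*s**2 + 1)/3; value = -2*log(107/24)*log(1273/48)/3 + 2*log(10/3)*log(43/3)/3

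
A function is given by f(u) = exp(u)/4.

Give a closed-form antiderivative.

Any candidate F(u) must reproduce f(u) exactly when differentiated.
Check: d/du[exp(u)/4] = exp(u)/4 = f(u).

An antiderivative is F(u) = exp(u)/4.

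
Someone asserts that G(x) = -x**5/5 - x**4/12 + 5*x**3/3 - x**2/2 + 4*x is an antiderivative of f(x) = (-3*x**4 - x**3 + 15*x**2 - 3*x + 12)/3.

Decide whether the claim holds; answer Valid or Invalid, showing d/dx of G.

d/dx[G] = -x**4 - x**3/3 + 5*x**2 - x + 4
This equals f(x) exactly, so the claim holds.

Valid - the claim checks out under differentiation.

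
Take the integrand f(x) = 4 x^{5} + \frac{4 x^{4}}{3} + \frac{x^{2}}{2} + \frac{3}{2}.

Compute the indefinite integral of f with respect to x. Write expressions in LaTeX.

F(x) = \frac{x \left(20 x^{5} + 8 x^{4} + 5 x^{2} + 45\right)}{30} + C

The integrand splits into summands that can be handled one at a time.
Check: d/dx[\frac{x \left(20 x^{5} + 8 x^{4} + 5 x^{2} + 45\right)}{30}] = 4 x^{5} + \frac{4 x^{4}}{3} + \frac{x^{2}}{2} + \frac{3}{2} = f(x).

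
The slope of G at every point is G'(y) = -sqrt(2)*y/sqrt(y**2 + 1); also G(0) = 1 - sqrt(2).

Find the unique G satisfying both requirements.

G'(y) matches the chain-rule pattern g'(h)*h' with inner function h(y) = 2*y**2 + 2; substituting u = h(y) collapses the integral.
A general antiderivative is -sqrt(2*y**2 + 2) + C.
The condition gives C = 1 - sqrt(2) - (-sqrt(2)) = 1.
So G(y) = 1 - sqrt(2*y**2 + 2).
Check: d/dy[1 - sqrt(2*y**2 + 2)] = -sqrt(2)*y/sqrt(y**2 + 1) = G'(y).

G(y) = 1 - sqrt(2*y**2 + 2)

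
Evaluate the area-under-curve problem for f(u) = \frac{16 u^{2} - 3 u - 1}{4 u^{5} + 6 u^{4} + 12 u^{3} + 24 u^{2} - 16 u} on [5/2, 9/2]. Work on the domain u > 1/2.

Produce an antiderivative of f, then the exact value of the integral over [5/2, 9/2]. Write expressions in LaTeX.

Factor the denominator (2 u \left(u + 2\right) \left(2 u - 1\right) \left(u^{2} + 4\right)) and decompose: f = - \frac{307 u - 450}{544 \left(u^{2} + 4\right)} + \frac{12}{85 \left(2 u - 1\right)} + \frac{69}{160 \left(u + 2\right)} + \frac{1}{16 u}; each piece integrates to a log, atan, or power term.
F(u) = \frac{\log{\left(u \right)}}{16} + \frac{6 \log{\left(u - \frac{1}{2} \right)}}{85} + \frac{69 \log{\left(u + 2 \right)}}{160} - \frac{307 \log{\left(u^{2} + 4 \right)}}{1088} + \frac{225 \operatorname{atan}{\left(\frac{u}{2} \right)}}{544} is an antiderivative of f.
Check: d/du[\frac{\log{\left(u \right)}}{16} + \frac{6 \log{\left(u - \frac{1}{2} \right)}}{85} + \frac{69 \log{\left(u + 2 \right)}}{160} - \frac{307 \log{\left(u^{2} + 4 \right)}}{1088} + \frac{225 \operatorname{atan}{\left(\frac{u}{2} \right)}}{544}] = \frac{16 u^{2} - 3 u - 1}{4 u^{5} + 6 u^{4} + 12 u^{3} + 24 u^{2} - 16 u} = f(u).
F(9/2) = - \frac{307 \log{\left(\frac{97}{4} \right)}}{1088} + \frac{\log{\left(\frac{9}{2} \right)}}{16} + \frac{6 \log{\left(4 \right)}}{85} + \frac{225 \operatorname{atan}{\left(\frac{9}{4} \right)}}{544} + \frac{69 \log{\left(\frac{13}{2} \right)}}{160}; F(5/2) = - \frac{307 \log{\left(\frac{41}{4} \right)}}{1088} + \frac{6 \log{\left(2 \right)}}{85} + \frac{\log{\left(\frac{5}{2} \right)}}{16} + \frac{225 \operatorname{atan}{\left(\frac{5}{4} \right)}}{544} + \frac{69 \log{\left(\frac{9}{2} \right)}}{160}.
Integral = F(9/2) - F(5/2) = - \frac{307 \log{\left(\frac{97}{4} \right)}}{1088} - \frac{59 \log{\left(\frac{9}{2} \right)}}{160} - \frac{225 \operatorname{atan}{\left(\frac{5}{4} \right)}}{544} - \frac{\log{\left(\frac{5}{2} \right)}}{16} - \frac{6 \log{\left(2 \right)}}{85} + \frac{6 \log{\left(4 \right)}}{85} + \frac{225 \operatorname{atan}{\left(\frac{9}{4} \right)}}{544} + \frac{307 \log{\left(\frac{41}{4} \right)}}{1088} + \frac{69 \log{\left(\frac{13}{2} \right)}}{160}.

Antiderivative: F(u) = \frac{\log{\left(u \right)}}{16} + \frac{6 \log{\left(u - \frac{1}{2} \right)}}{85} + \frac{69 \log{\left(u + 2 \right)}}{160} - \frac{307 \log{\left(u^{2} + 4 \right)}}{1088} + \frac{225 \operatorname{atan}{\left(\frac{u}{2} \right)}}{544}; value = - \frac{307 \log{\left(\frac{97}{4} \right)}}{1088} - \frac{59 \log{\left(\frac{9}{2} \right)}}{160} - \frac{225 \operatorname{atan}{\left(\frac{5}{4} \right)}}{544} - \frac{\log{\left(\frac{5}{2} \right)}}{16} - \frac{6 \log{\left(2 \right)}}{85} + \frac{6 \log{\left(4 \right)}}{85} + \frac{225 \operatorname{atan}{\left(\frac{9}{4} \right)}}{544} + \frac{307 \log{\left(\frac{41}{4} \right)}}{1088} + \frac{69 \log{\left(\frac{13}{2} \right)}}{160}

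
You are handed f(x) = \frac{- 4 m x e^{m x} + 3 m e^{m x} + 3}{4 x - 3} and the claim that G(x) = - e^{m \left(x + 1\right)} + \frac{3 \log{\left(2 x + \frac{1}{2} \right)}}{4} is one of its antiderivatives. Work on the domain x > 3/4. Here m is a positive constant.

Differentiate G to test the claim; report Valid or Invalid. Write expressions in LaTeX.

d/dx[G] = \frac{- 4 m x e^{m} e^{m x} - m e^{m} e^{m x} + 3}{4 x + 1}
d/dx[G] - f(x) = \frac{- 16 m x^{2} e^{m} e^{m x} + 16 m x^{2} e^{m x} + 8 m x e^{m} e^{m x} - 8 m x e^{m x} + 3 m e^{m} e^{m x} - 3 m e^{m x} - 12}{16 x^{2} - 8 x - 3} != 0.

Invalid: d/dx[G] - f = \frac{- 16 m x^{2} e^{m} e^{m x} + 16 m x^{2} e^{m x} + 8 m x e^{m} e^{m x} - 8 m x e^{m x} + 3 m e^{m} e^{m x} - 3 m e^{m x} - 12}{16 x^{2} - 8 x - 3}, which is not 0.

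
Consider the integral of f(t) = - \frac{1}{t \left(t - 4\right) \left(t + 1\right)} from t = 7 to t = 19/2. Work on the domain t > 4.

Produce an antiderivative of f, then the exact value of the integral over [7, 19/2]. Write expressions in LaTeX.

Antiderivative: F(t) = \frac{\log{\left(t \right)}}{4} - \frac{\log{\left(t - 4 \right)}}{20} - \frac{\log{\left(t + 1 \right)}}{5}; value = - \frac{\log{\left(7 \right)}}{4} - \frac{\log{\left(\frac{21}{2} \right)}}{5} - \frac{\log{\left(\frac{11}{2} \right)}}{20} + \frac{\log{\left(3 \right)}}{20} + \frac{\log{\left(8 \right)}}{5} + \frac{\log{\left(\frac{19}{2} \right)}}{4}

The denominator factors as t \left(t - 4\right) \left(t + 1\right); partial fractions split f into directly integrable pieces: - \frac{1}{5 \left(t + 1\right)} - \frac{1}{20 \left(t - 4\right)} + \frac{1}{4 t}.
F(t) = \frac{\log{\left(t \right)}}{4} - \frac{\log{\left(t - 4 \right)}}{20} - \frac{\log{\left(t + 1 \right)}}{5} is an antiderivative of f.
Check: d/dt[\frac{\log{\left(t \right)}}{4} - \frac{\log{\left(t - 4 \right)}}{20} - \frac{\log{\left(t + 1 \right)}}{5}] = - \frac{1}{t^{3} - 3 t^{2} - 4 t}, which equals f(t).
F(19/2) = - \frac{\log{\left(\frac{21}{2} \right)}}{5} - \frac{\log{\left(\frac{11}{2} \right)}}{20} + \frac{\log{\left(\frac{19}{2} \right)}}{4}; F(7) = - \frac{\log{\left(8 \right)}}{5} - \frac{\log{\left(3 \right)}}{20} + \frac{\log{\left(7 \right)}}{4}.
Integral = F(19/2) - F(7) = - \frac{\log{\left(7 \right)}}{4} - \frac{\log{\left(\frac{21}{2} \right)}}{5} - \frac{\log{\left(\frac{11}{2} \right)}}{20} + \frac{\log{\left(3 \right)}}{20} + \frac{\log{\left(8 \right)}}{5} + \frac{\log{\left(\frac{19}{2} \right)}}{4}.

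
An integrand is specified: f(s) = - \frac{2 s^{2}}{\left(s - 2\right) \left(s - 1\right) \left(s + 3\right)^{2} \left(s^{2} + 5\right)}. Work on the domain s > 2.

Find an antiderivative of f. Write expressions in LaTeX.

The denominator factors as \left(s - 2\right) \left(s - 1\right) \left(s + 3\right)^{2} \left(s^{2} + 5\right); partial fractions split f into directly integrable pieces: \frac{5 \left(5 s + 13\right)}{882 \left(s^{2} + 5\right)} - \frac{267}{19600 \left(s + 3\right)} - \frac{9}{140 \left(s + 3\right)^{2}} + \frac{1}{48 \left(s - 1\right)} - \frac{8}{225 \left(s - 2\right)}.
Check: d/ds[\frac{- 6272 s \log{\left(s - 2 \right)} + 3675 s \log{\left(s - 1 \right)} - 2403 s \log{\left(s + 3 \right)} + 2500 s \log{\left(s^{2} + 5 \right)} + 2600 \sqrt{5} s \operatorname{atan}{\left(\frac{\sqrt{5} s}{5} \right)} - 18816 \log{\left(s - 2 \right)} + 11025 \log{\left(s - 1 \right)} - 7209 \log{\left(s + 3 \right)} + 7500 \log{\left(s^{2} + 5 \right)} + 7800 \sqrt{5} \operatorname{atan}{\left(\frac{\sqrt{5} s}{5} \right)} + 11340}{176400 s + 529200}] = - \frac{2 s^{2}}{s^{6} + 3 s^{5} - 2 s^{4} - 17 s^{2} - 75 s + 90}, which equals f(s).

An antiderivative is F(s) = \frac{- 6272 s \log{\left(s - 2 \right)} + 3675 s \log{\left(s - 1 \right)} - 2403 s \log{\left(s + 3 \right)} + 2500 s \log{\left(s^{2} + 5 \right)} + 2600 \sqrt{5} s \operatorname{atan}{\left(\frac{\sqrt{5} s}{5} \right)} - 18816 \log{\left(s - 2 \right)} + 11025 \log{\left(s - 1 \right)} - 7209 \log{\left(s + 3 \right)} + 7500 \log{\left(s^{2} + 5 \right)} + 7800 \sqrt{5} \operatorname{atan}{\left(\frac{\sqrt{5} s}{5} \right)} + 11340}{176400 s + 529200}.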